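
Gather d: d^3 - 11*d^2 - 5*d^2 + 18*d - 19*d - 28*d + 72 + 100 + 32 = d^3 - 16*d^2 - 29*d + 204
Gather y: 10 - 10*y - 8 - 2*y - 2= -12*y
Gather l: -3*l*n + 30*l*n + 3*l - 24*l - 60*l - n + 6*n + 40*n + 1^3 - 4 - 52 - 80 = l*(27*n - 81) + 45*n - 135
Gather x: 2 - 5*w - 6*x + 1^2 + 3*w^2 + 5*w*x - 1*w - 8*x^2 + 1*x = 3*w^2 - 6*w - 8*x^2 + x*(5*w - 5) + 3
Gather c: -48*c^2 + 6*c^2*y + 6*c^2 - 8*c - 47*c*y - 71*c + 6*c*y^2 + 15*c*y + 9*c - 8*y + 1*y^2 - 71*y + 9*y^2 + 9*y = c^2*(6*y - 42) + c*(6*y^2 - 32*y - 70) + 10*y^2 - 70*y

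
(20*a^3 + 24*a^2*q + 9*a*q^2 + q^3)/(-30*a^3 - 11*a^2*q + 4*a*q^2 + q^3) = (2*a + q)/(-3*a + q)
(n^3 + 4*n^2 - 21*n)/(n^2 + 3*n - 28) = n*(n - 3)/(n - 4)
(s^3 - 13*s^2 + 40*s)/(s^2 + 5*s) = (s^2 - 13*s + 40)/(s + 5)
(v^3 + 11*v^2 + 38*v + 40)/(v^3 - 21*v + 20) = (v^2 + 6*v + 8)/(v^2 - 5*v + 4)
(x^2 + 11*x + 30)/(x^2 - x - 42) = (x + 5)/(x - 7)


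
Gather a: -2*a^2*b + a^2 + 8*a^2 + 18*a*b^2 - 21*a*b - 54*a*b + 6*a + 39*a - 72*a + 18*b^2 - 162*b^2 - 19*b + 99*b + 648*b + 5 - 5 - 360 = a^2*(9 - 2*b) + a*(18*b^2 - 75*b - 27) - 144*b^2 + 728*b - 360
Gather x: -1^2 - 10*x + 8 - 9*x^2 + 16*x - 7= -9*x^2 + 6*x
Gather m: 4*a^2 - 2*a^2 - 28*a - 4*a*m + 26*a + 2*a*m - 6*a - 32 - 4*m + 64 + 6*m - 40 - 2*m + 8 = 2*a^2 - 2*a*m - 8*a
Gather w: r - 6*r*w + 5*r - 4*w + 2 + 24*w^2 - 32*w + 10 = 6*r + 24*w^2 + w*(-6*r - 36) + 12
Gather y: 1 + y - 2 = y - 1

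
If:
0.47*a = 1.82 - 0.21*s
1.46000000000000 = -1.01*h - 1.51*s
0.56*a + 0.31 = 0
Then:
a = -0.55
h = -16.25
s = 9.91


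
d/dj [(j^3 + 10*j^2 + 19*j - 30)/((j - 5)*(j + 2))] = (j^4 - 6*j^3 - 79*j^2 - 140*j - 280)/(j^4 - 6*j^3 - 11*j^2 + 60*j + 100)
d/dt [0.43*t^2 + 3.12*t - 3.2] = 0.86*t + 3.12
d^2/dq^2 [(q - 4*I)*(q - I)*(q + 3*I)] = 6*q - 4*I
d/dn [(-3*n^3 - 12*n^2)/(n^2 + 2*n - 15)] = 3*n*(-n^3 - 4*n^2 + 37*n + 120)/(n^4 + 4*n^3 - 26*n^2 - 60*n + 225)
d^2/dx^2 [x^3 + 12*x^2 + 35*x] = 6*x + 24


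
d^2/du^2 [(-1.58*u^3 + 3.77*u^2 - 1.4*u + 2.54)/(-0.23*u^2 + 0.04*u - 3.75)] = (4.44089209850063e-16*u^4 - 2.641692*u^3 + 17.281554*u^2 + 126.207708*u - 101.237878)/(0.012167*u^6 - 0.006348*u^5 + 0.596229*u^4 - 0.207064*u^3 + 9.721125*u^2 - 1.6875*u + 52.734375)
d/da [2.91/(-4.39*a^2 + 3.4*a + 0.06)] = (25.5498*a - 9.894)/(-4.39*a^2 + 3.4*a + 0.06)^2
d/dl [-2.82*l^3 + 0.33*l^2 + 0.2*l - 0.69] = -8.46*l^2 + 0.66*l + 0.2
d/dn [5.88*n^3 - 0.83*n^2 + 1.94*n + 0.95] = 17.64*n^2 - 1.66*n + 1.94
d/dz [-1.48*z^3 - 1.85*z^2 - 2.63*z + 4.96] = -4.44*z^2 - 3.7*z - 2.63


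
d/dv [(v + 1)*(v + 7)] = 2*v + 8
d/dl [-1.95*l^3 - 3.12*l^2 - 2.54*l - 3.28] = -5.85*l^2 - 6.24*l - 2.54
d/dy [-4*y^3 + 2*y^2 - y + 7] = -12*y^2 + 4*y - 1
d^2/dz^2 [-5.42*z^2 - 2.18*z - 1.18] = -10.8400000000000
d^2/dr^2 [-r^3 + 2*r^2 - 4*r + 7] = 4 - 6*r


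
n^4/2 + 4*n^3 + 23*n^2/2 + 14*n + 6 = (n/2 + 1)*(n + 1)*(n + 2)*(n + 3)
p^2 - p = p*(p - 1)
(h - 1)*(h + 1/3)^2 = h^3 - h^2/3 - 5*h/9 - 1/9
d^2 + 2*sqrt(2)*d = d*(d + 2*sqrt(2))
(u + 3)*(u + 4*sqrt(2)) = u^2 + 3*u + 4*sqrt(2)*u + 12*sqrt(2)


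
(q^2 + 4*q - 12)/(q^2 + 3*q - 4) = (q^2 + 4*q - 12)/(q^2 + 3*q - 4)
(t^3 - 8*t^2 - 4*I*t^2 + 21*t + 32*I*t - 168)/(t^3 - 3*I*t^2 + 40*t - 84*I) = (t^2 + t*(-8 + 3*I) - 24*I)/(t^2 + 4*I*t + 12)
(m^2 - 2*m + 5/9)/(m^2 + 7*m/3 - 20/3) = (m - 1/3)/(m + 4)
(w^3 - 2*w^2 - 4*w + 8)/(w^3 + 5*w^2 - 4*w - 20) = (w - 2)/(w + 5)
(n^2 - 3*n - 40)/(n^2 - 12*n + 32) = (n + 5)/(n - 4)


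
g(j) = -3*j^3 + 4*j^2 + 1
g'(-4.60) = -227.24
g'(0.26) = 1.47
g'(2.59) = -39.65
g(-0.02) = 1.00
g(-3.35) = 158.68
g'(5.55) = -232.82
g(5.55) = -388.65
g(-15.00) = 11026.00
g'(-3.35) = -127.80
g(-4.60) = 377.65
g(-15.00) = 11026.00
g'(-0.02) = -0.16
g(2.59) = -24.29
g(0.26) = 1.22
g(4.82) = -242.01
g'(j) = -9*j^2 + 8*j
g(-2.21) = 52.92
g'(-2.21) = -61.64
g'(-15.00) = -2145.00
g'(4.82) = -170.53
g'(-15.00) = -2145.00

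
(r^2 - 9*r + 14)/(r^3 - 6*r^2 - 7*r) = (r - 2)/(r*(r + 1))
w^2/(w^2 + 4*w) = w/(w + 4)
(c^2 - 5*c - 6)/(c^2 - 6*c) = (c + 1)/c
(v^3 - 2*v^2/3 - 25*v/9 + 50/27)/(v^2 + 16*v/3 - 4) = (v^2 - 25/9)/(v + 6)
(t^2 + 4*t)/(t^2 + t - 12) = t/(t - 3)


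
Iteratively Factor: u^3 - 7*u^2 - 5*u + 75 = (u - 5)*(u^2 - 2*u - 15) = (u - 5)^2*(u + 3)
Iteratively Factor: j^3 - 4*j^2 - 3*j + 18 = (j - 3)*(j^2 - j - 6) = (j - 3)^2*(j + 2)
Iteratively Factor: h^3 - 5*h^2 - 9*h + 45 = (h - 3)*(h^2 - 2*h - 15) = (h - 5)*(h - 3)*(h + 3)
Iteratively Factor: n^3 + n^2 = (n)*(n^2 + n) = n*(n + 1)*(n)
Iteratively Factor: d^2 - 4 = (d + 2)*(d - 2)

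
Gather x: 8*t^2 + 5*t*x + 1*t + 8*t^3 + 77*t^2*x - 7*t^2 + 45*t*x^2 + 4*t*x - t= 8*t^3 + t^2 + 45*t*x^2 + x*(77*t^2 + 9*t)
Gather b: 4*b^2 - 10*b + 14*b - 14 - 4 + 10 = 4*b^2 + 4*b - 8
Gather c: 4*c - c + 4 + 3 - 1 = 3*c + 6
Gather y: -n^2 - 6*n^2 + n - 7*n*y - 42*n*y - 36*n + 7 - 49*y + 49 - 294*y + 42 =-7*n^2 - 35*n + y*(-49*n - 343) + 98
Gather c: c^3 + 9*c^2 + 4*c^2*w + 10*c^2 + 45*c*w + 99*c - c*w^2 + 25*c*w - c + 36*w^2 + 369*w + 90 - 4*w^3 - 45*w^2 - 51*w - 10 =c^3 + c^2*(4*w + 19) + c*(-w^2 + 70*w + 98) - 4*w^3 - 9*w^2 + 318*w + 80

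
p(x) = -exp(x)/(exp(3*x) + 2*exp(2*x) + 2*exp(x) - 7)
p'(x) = -(-3*exp(3*x) - 4*exp(2*x) - 2*exp(x))*exp(x)/(exp(3*x) + 2*exp(2*x) + 2*exp(x) - 7)^2 - exp(x)/(exp(3*x) + 2*exp(2*x) + 2*exp(x) - 7) = (2*exp(3*x) + 2*exp(2*x) + 7)*exp(x)/(exp(6*x) + 4*exp(5*x) + 8*exp(4*x) - 6*exp(3*x) - 24*exp(2*x) - 28*exp(x) + 49)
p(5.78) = -0.00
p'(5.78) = 0.00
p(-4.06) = 0.00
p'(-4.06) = 0.00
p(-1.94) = 0.02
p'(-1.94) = 0.02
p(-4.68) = 0.00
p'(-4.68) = 0.00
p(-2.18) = 0.02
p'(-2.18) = 0.02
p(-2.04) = 0.02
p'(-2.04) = 0.02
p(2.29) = -0.01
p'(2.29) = 0.02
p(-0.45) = 0.14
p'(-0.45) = 0.25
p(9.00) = 0.00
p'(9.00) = 0.00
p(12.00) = 0.00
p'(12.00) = 0.00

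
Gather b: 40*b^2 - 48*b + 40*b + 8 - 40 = 40*b^2 - 8*b - 32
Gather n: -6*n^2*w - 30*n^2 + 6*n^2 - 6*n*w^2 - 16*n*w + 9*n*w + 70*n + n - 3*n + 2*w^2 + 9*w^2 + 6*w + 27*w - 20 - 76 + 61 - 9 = n^2*(-6*w - 24) + n*(-6*w^2 - 7*w + 68) + 11*w^2 + 33*w - 44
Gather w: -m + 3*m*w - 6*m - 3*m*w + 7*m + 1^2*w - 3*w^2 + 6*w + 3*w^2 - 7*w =0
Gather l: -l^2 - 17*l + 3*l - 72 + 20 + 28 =-l^2 - 14*l - 24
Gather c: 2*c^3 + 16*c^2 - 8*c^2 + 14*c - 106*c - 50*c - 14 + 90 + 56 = 2*c^3 + 8*c^2 - 142*c + 132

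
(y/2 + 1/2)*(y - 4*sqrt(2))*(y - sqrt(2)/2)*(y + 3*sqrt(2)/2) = y^4/2 - 3*sqrt(2)*y^3/2 + y^3/2 - 19*y^2/4 - 3*sqrt(2)*y^2/2 - 19*y/4 + 3*sqrt(2)*y + 3*sqrt(2)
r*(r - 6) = r^2 - 6*r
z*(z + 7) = z^2 + 7*z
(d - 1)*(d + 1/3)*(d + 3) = d^3 + 7*d^2/3 - 7*d/3 - 1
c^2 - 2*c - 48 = (c - 8)*(c + 6)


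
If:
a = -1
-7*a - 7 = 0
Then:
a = -1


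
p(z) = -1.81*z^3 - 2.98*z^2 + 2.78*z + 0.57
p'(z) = -5.43*z^2 - 5.96*z + 2.78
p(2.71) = -49.81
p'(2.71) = -53.25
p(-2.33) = 0.81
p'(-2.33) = -12.81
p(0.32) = 1.10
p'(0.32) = 0.32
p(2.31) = -31.22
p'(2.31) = -39.96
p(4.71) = -241.57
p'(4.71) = -145.75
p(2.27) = -29.65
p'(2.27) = -38.73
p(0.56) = 0.87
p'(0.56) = -2.26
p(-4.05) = 60.67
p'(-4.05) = -62.15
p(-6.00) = 267.57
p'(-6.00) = -156.94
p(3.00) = -66.78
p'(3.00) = -63.97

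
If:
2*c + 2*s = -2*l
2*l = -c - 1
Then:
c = 1 - 2*s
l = s - 1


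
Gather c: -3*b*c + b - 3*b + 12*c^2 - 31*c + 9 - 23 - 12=-2*b + 12*c^2 + c*(-3*b - 31) - 26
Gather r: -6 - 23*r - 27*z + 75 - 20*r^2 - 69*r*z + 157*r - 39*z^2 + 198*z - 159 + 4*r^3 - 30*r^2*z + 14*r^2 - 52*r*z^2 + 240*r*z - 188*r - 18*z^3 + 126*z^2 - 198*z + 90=4*r^3 + r^2*(-30*z - 6) + r*(-52*z^2 + 171*z - 54) - 18*z^3 + 87*z^2 - 27*z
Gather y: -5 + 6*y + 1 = 6*y - 4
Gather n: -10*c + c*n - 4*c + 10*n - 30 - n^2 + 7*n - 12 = -14*c - n^2 + n*(c + 17) - 42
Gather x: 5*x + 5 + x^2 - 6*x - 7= x^2 - x - 2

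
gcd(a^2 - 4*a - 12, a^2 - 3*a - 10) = a + 2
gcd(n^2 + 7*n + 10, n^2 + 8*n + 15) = n + 5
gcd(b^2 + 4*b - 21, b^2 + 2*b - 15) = b - 3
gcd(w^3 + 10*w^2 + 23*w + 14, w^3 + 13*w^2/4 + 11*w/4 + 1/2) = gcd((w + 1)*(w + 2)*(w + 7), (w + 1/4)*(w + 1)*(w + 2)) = w^2 + 3*w + 2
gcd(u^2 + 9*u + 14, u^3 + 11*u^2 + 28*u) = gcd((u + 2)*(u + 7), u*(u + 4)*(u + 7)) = u + 7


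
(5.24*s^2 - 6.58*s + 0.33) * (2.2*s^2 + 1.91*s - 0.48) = 11.528*s^4 - 4.4676*s^3 - 14.357*s^2 + 3.7887*s - 0.1584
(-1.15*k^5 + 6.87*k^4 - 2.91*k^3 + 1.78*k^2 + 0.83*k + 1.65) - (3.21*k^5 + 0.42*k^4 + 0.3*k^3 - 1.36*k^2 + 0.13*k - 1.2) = -4.36*k^5 + 6.45*k^4 - 3.21*k^3 + 3.14*k^2 + 0.7*k + 2.85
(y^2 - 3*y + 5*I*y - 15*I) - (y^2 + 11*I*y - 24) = -3*y - 6*I*y + 24 - 15*I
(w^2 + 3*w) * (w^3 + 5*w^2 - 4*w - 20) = w^5 + 8*w^4 + 11*w^3 - 32*w^2 - 60*w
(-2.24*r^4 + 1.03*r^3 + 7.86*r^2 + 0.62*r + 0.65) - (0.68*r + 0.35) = -2.24*r^4 + 1.03*r^3 + 7.86*r^2 - 0.0600000000000001*r + 0.3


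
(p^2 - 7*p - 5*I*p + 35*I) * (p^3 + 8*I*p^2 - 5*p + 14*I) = p^5 - 7*p^4 + 3*I*p^4 + 35*p^3 - 21*I*p^3 - 245*p^2 + 39*I*p^2 + 70*p - 273*I*p - 490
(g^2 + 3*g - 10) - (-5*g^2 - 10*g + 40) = 6*g^2 + 13*g - 50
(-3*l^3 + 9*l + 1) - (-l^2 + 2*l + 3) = -3*l^3 + l^2 + 7*l - 2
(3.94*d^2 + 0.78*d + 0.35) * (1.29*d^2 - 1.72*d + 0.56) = 5.0826*d^4 - 5.7706*d^3 + 1.3163*d^2 - 0.1652*d + 0.196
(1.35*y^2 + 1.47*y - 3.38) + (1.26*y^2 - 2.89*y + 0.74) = 2.61*y^2 - 1.42*y - 2.64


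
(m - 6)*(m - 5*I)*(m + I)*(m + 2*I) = m^4 - 6*m^3 - 2*I*m^3 + 13*m^2 + 12*I*m^2 - 78*m + 10*I*m - 60*I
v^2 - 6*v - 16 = (v - 8)*(v + 2)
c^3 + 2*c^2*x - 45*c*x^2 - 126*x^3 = (c - 7*x)*(c + 3*x)*(c + 6*x)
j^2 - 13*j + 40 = (j - 8)*(j - 5)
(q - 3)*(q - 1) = q^2 - 4*q + 3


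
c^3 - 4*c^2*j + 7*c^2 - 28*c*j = c*(c + 7)*(c - 4*j)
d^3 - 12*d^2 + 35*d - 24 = (d - 8)*(d - 3)*(d - 1)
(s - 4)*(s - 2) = s^2 - 6*s + 8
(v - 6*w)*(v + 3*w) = v^2 - 3*v*w - 18*w^2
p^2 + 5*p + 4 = (p + 1)*(p + 4)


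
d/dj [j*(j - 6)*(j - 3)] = 3*j^2 - 18*j + 18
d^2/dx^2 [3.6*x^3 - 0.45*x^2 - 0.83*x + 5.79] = 21.6*x - 0.9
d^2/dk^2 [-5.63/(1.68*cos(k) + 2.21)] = (-20.903064*cos(k) + 7.945056*cos(2*k) - 23.835168)/(1.68*cos(k) + 2.21)^3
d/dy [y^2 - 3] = 2*y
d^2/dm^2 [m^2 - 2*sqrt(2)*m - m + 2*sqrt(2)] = 2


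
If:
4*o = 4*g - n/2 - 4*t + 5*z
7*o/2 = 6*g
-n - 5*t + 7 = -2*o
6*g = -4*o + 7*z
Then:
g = 49*z/90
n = 56/3 - 878*z/135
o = 14*z/15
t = 226*z/135 - 7/3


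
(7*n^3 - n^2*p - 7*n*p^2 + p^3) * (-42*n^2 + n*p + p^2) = -294*n^5 + 49*n^4*p + 300*n^3*p^2 - 50*n^2*p^3 - 6*n*p^4 + p^5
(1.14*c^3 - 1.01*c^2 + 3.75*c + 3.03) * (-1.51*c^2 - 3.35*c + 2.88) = -1.7214*c^5 - 2.2939*c^4 + 1.0042*c^3 - 20.0466*c^2 + 0.6495*c + 8.7264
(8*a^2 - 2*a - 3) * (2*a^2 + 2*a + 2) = 16*a^4 + 12*a^3 + 6*a^2 - 10*a - 6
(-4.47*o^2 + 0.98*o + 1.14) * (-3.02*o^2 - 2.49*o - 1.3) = 13.4994*o^4 + 8.1707*o^3 - 0.0720000000000001*o^2 - 4.1126*o - 1.482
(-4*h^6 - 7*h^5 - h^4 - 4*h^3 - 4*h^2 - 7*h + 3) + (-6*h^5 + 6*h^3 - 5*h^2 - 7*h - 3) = -4*h^6 - 13*h^5 - h^4 + 2*h^3 - 9*h^2 - 14*h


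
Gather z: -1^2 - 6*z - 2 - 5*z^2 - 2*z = -5*z^2 - 8*z - 3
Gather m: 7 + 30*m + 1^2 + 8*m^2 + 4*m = 8*m^2 + 34*m + 8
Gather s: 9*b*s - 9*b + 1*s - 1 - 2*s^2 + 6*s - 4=-9*b - 2*s^2 + s*(9*b + 7) - 5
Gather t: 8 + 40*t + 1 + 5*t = 45*t + 9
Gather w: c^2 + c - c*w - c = c^2 - c*w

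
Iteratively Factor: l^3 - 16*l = (l + 4)*(l^2 - 4*l) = l*(l + 4)*(l - 4)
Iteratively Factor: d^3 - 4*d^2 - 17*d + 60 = (d + 4)*(d^2 - 8*d + 15) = (d - 3)*(d + 4)*(d - 5)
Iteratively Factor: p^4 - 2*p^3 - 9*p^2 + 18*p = (p - 3)*(p^3 + p^2 - 6*p) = (p - 3)*(p + 3)*(p^2 - 2*p) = (p - 3)*(p - 2)*(p + 3)*(p)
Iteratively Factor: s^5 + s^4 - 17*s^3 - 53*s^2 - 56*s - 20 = (s - 5)*(s^4 + 6*s^3 + 13*s^2 + 12*s + 4) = (s - 5)*(s + 1)*(s^3 + 5*s^2 + 8*s + 4) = (s - 5)*(s + 1)*(s + 2)*(s^2 + 3*s + 2) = (s - 5)*(s + 1)*(s + 2)^2*(s + 1)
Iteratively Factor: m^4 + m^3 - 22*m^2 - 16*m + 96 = (m + 3)*(m^3 - 2*m^2 - 16*m + 32) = (m - 4)*(m + 3)*(m^2 + 2*m - 8) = (m - 4)*(m - 2)*(m + 3)*(m + 4)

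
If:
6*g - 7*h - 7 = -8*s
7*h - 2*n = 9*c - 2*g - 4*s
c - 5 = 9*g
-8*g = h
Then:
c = 373/62 - 36*s/31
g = 7/62 - 4*s/31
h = 32*s/31 - 28/31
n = 332*s/31 - 3735/124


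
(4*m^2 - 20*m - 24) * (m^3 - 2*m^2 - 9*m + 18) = 4*m^5 - 28*m^4 - 20*m^3 + 300*m^2 - 144*m - 432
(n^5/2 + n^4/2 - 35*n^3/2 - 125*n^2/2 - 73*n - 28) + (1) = n^5/2 + n^4/2 - 35*n^3/2 - 125*n^2/2 - 73*n - 27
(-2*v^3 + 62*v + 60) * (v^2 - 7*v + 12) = -2*v^5 + 14*v^4 + 38*v^3 - 374*v^2 + 324*v + 720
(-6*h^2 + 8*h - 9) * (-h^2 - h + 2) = 6*h^4 - 2*h^3 - 11*h^2 + 25*h - 18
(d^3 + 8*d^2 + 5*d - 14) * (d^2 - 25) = d^5 + 8*d^4 - 20*d^3 - 214*d^2 - 125*d + 350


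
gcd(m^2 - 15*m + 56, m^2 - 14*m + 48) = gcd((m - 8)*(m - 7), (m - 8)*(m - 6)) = m - 8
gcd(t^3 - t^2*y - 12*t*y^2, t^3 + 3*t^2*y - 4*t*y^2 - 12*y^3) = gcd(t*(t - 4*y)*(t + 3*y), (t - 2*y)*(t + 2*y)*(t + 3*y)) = t + 3*y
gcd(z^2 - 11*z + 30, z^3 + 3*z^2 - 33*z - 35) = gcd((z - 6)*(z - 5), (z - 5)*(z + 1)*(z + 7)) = z - 5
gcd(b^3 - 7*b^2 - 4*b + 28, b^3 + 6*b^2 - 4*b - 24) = b^2 - 4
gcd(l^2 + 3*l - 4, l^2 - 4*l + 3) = l - 1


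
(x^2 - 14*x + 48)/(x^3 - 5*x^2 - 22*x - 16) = (x - 6)/(x^2 + 3*x + 2)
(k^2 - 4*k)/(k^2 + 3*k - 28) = k/(k + 7)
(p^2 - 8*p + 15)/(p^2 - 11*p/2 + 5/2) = 2*(p - 3)/(2*p - 1)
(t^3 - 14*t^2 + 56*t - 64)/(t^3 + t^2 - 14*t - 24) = (t^2 - 10*t + 16)/(t^2 + 5*t + 6)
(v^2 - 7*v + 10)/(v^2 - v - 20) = (v - 2)/(v + 4)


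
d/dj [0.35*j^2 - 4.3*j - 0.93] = 0.7*j - 4.3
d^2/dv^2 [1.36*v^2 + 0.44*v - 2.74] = 2.72000000000000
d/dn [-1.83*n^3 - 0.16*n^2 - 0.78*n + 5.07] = -5.49*n^2 - 0.32*n - 0.78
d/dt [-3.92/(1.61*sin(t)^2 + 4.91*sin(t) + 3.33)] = (12.6224*sin(t) + 19.2472)*cos(t)/(1.61*sin(t)^2 + 4.91*sin(t) + 3.33)^2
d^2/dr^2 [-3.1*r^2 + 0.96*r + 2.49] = -6.20000000000000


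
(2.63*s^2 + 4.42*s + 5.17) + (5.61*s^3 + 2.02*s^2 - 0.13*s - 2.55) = 5.61*s^3 + 4.65*s^2 + 4.29*s + 2.62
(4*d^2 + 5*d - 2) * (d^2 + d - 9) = 4*d^4 + 9*d^3 - 33*d^2 - 47*d + 18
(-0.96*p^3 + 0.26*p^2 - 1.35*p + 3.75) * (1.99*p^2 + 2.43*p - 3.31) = -1.9104*p^5 - 1.8154*p^4 + 1.1229*p^3 + 3.3214*p^2 + 13.581*p - 12.4125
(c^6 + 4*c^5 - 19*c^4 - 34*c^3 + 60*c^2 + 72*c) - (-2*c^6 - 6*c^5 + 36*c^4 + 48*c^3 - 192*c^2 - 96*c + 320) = 3*c^6 + 10*c^5 - 55*c^4 - 82*c^3 + 252*c^2 + 168*c - 320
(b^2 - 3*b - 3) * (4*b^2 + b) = 4*b^4 - 11*b^3 - 15*b^2 - 3*b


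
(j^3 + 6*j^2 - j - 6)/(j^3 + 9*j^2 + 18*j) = (j^2 - 1)/(j*(j + 3))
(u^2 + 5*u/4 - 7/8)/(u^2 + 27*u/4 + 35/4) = (u - 1/2)/(u + 5)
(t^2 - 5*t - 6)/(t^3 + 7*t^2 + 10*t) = (t^2 - 5*t - 6)/(t*(t^2 + 7*t + 10))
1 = 1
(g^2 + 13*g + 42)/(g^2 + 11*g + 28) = (g + 6)/(g + 4)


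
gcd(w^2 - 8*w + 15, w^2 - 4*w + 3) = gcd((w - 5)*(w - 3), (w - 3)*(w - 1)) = w - 3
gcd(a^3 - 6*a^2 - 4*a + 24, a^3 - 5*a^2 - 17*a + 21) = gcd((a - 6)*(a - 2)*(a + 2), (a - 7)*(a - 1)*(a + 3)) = 1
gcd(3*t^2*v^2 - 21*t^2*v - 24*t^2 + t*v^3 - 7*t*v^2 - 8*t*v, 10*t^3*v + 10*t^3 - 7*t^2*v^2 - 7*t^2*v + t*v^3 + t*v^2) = t*v + t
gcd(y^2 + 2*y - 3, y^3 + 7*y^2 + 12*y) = y + 3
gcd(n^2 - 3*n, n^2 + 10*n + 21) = 1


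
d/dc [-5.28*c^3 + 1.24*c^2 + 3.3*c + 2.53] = -15.84*c^2 + 2.48*c + 3.3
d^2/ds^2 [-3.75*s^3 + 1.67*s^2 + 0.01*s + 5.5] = 3.34 - 22.5*s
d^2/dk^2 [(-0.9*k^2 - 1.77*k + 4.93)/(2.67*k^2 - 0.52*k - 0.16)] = (-27.735426*k^3 + 208.565982*k^2 - 45.605736*k + 7.126784)/(19.034163*k^6 - 11.121084*k^5 - 1.255968*k^4 + 1.192256*k^3 + 0.075264*k^2 - 0.039936*k - 0.004096)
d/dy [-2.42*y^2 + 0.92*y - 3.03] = 0.92 - 4.84*y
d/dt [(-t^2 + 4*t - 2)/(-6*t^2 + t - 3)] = (23*t^2 - 18*t - 10)/(36*t^4 - 12*t^3 + 37*t^2 - 6*t + 9)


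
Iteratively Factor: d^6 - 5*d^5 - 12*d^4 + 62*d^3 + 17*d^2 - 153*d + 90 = (d + 2)*(d^5 - 7*d^4 + 2*d^3 + 58*d^2 - 99*d + 45) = (d - 3)*(d + 2)*(d^4 - 4*d^3 - 10*d^2 + 28*d - 15) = (d - 3)*(d - 1)*(d + 2)*(d^3 - 3*d^2 - 13*d + 15) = (d - 3)*(d - 1)*(d + 2)*(d + 3)*(d^2 - 6*d + 5) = (d - 5)*(d - 3)*(d - 1)*(d + 2)*(d + 3)*(d - 1)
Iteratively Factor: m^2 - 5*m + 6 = (m - 2)*(m - 3)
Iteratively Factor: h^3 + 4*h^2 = (h)*(h^2 + 4*h) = h^2*(h + 4)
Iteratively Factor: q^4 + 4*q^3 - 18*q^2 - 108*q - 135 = (q - 5)*(q^3 + 9*q^2 + 27*q + 27) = (q - 5)*(q + 3)*(q^2 + 6*q + 9) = (q - 5)*(q + 3)^2*(q + 3)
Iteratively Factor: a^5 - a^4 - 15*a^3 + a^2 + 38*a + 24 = (a + 1)*(a^4 - 2*a^3 - 13*a^2 + 14*a + 24) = (a - 2)*(a + 1)*(a^3 - 13*a - 12) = (a - 2)*(a + 1)*(a + 3)*(a^2 - 3*a - 4) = (a - 4)*(a - 2)*(a + 1)*(a + 3)*(a + 1)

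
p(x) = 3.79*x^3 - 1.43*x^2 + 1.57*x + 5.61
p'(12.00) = 1604.53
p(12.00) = 6367.65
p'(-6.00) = 428.05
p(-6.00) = -873.93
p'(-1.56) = 33.70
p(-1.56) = -14.71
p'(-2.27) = 66.65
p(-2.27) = -49.65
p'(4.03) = 174.70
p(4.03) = 236.77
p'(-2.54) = 82.19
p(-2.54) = -69.71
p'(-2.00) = 52.77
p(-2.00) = -33.57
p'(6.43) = 453.27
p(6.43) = 964.14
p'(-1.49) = 31.07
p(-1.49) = -12.44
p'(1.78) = 32.50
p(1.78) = 25.25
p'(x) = 11.37*x^2 - 2.86*x + 1.57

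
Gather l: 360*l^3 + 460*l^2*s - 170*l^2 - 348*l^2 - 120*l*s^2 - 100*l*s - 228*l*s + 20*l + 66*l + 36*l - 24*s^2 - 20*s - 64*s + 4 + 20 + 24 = 360*l^3 + l^2*(460*s - 518) + l*(-120*s^2 - 328*s + 122) - 24*s^2 - 84*s + 48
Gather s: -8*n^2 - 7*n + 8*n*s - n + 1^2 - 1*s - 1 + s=-8*n^2 + 8*n*s - 8*n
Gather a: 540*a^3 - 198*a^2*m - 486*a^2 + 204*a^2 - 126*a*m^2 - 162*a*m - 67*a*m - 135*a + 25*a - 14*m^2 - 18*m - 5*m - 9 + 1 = 540*a^3 + a^2*(-198*m - 282) + a*(-126*m^2 - 229*m - 110) - 14*m^2 - 23*m - 8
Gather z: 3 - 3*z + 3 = 6 - 3*z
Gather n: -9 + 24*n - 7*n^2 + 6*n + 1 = -7*n^2 + 30*n - 8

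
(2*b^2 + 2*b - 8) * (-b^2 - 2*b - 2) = -2*b^4 - 6*b^3 + 12*b + 16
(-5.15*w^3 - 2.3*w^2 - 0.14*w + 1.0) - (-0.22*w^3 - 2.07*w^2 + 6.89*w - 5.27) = -4.93*w^3 - 0.23*w^2 - 7.03*w + 6.27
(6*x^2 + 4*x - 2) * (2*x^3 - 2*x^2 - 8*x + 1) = 12*x^5 - 4*x^4 - 60*x^3 - 22*x^2 + 20*x - 2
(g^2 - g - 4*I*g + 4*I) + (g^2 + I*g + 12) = 2*g^2 - g - 3*I*g + 12 + 4*I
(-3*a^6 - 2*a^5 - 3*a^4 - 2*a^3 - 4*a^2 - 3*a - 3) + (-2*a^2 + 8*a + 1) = -3*a^6 - 2*a^5 - 3*a^4 - 2*a^3 - 6*a^2 + 5*a - 2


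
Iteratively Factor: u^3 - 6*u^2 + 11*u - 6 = (u - 3)*(u^2 - 3*u + 2) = (u - 3)*(u - 2)*(u - 1)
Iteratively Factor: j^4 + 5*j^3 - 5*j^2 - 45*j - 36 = (j - 3)*(j^3 + 8*j^2 + 19*j + 12) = (j - 3)*(j + 4)*(j^2 + 4*j + 3) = (j - 3)*(j + 1)*(j + 4)*(j + 3)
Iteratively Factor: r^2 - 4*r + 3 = (r - 1)*(r - 3)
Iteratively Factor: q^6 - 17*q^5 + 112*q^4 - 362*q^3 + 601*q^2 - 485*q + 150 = (q - 1)*(q^5 - 16*q^4 + 96*q^3 - 266*q^2 + 335*q - 150) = (q - 1)^2*(q^4 - 15*q^3 + 81*q^2 - 185*q + 150) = (q - 3)*(q - 1)^2*(q^3 - 12*q^2 + 45*q - 50) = (q - 5)*(q - 3)*(q - 1)^2*(q^2 - 7*q + 10) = (q - 5)*(q - 3)*(q - 2)*(q - 1)^2*(q - 5)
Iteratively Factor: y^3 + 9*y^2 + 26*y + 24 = (y + 3)*(y^2 + 6*y + 8) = (y + 3)*(y + 4)*(y + 2)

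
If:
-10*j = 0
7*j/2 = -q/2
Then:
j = 0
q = 0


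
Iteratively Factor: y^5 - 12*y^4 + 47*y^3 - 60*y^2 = (y)*(y^4 - 12*y^3 + 47*y^2 - 60*y) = y*(y - 3)*(y^3 - 9*y^2 + 20*y) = y*(y - 4)*(y - 3)*(y^2 - 5*y) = y^2*(y - 4)*(y - 3)*(y - 5)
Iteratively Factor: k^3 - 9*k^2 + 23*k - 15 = (k - 5)*(k^2 - 4*k + 3) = (k - 5)*(k - 1)*(k - 3)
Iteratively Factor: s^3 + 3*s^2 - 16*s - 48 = (s + 4)*(s^2 - s - 12) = (s - 4)*(s + 4)*(s + 3)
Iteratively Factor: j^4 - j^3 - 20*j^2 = (j + 4)*(j^3 - 5*j^2) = (j - 5)*(j + 4)*(j^2) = j*(j - 5)*(j + 4)*(j)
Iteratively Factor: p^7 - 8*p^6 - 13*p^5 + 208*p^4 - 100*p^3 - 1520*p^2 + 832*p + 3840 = (p - 5)*(p^6 - 3*p^5 - 28*p^4 + 68*p^3 + 240*p^2 - 320*p - 768) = (p - 5)*(p + 2)*(p^5 - 5*p^4 - 18*p^3 + 104*p^2 + 32*p - 384) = (p - 5)*(p + 2)*(p + 4)*(p^4 - 9*p^3 + 18*p^2 + 32*p - 96) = (p - 5)*(p + 2)^2*(p + 4)*(p^3 - 11*p^2 + 40*p - 48) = (p - 5)*(p - 4)*(p + 2)^2*(p + 4)*(p^2 - 7*p + 12) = (p - 5)*(p - 4)^2*(p + 2)^2*(p + 4)*(p - 3)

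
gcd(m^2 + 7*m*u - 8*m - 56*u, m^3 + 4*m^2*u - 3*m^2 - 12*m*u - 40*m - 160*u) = m - 8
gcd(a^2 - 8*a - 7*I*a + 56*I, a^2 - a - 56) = a - 8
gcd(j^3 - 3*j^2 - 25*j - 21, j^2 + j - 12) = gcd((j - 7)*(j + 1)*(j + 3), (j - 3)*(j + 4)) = 1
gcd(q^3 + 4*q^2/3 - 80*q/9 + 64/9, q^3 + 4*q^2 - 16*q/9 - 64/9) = q^2 + 8*q/3 - 16/3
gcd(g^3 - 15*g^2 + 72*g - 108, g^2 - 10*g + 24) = g - 6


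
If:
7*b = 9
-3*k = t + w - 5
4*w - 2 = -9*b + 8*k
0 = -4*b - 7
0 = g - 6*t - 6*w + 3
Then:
No Solution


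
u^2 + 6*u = u*(u + 6)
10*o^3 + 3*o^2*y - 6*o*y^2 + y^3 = (-5*o + y)*(-2*o + y)*(o + y)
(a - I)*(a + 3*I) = a^2 + 2*I*a + 3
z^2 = z^2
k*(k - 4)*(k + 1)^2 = k^4 - 2*k^3 - 7*k^2 - 4*k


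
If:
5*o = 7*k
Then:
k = 5*o/7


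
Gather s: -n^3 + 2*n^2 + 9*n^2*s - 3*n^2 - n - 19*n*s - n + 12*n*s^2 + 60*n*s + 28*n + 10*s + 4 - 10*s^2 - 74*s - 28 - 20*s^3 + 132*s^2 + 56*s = -n^3 - n^2 + 26*n - 20*s^3 + s^2*(12*n + 122) + s*(9*n^2 + 41*n - 8) - 24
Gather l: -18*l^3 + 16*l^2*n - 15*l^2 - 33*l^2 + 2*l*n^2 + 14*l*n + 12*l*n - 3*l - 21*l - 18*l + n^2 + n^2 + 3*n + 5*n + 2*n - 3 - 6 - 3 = -18*l^3 + l^2*(16*n - 48) + l*(2*n^2 + 26*n - 42) + 2*n^2 + 10*n - 12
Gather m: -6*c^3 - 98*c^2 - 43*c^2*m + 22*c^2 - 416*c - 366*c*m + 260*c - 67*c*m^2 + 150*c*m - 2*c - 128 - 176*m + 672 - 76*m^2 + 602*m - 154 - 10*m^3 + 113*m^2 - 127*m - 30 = -6*c^3 - 76*c^2 - 158*c - 10*m^3 + m^2*(37 - 67*c) + m*(-43*c^2 - 216*c + 299) + 360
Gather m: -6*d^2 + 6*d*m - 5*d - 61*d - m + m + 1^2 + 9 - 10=-6*d^2 + 6*d*m - 66*d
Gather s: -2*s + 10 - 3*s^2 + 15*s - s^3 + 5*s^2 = -s^3 + 2*s^2 + 13*s + 10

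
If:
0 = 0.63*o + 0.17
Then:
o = -0.27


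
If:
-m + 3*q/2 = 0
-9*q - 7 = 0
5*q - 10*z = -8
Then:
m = -7/6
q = -7/9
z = 37/90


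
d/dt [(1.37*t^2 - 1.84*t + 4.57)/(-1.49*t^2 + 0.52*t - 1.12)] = (-2.0292*t^2 + 10.5498*t - 0.3156)/(2.2201*t^4 - 1.5496*t^3 + 3.608*t^2 - 1.1648*t + 1.2544)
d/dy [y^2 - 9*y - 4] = 2*y - 9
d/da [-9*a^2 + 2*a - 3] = 2 - 18*a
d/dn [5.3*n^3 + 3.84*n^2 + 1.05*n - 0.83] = 15.9*n^2 + 7.68*n + 1.05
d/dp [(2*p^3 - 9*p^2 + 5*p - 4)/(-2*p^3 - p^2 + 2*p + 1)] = (-20*p^4 + 28*p^3 - 31*p^2 - 26*p + 13)/(4*p^6 + 4*p^5 - 7*p^4 - 8*p^3 + 2*p^2 + 4*p + 1)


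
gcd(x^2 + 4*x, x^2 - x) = x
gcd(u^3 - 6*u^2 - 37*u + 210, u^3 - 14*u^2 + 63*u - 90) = u - 5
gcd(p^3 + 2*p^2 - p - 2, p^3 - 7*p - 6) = p^2 + 3*p + 2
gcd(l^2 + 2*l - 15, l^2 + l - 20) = l + 5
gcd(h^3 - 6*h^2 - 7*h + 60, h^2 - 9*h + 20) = h^2 - 9*h + 20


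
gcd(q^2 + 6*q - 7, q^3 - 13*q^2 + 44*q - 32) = q - 1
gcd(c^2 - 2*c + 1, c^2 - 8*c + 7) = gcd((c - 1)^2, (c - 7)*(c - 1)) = c - 1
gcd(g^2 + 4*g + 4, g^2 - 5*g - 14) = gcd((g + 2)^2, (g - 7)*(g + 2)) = g + 2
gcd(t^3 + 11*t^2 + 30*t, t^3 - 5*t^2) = t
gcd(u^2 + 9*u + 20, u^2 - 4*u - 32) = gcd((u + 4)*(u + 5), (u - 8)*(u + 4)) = u + 4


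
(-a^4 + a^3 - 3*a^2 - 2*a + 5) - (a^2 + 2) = -a^4 + a^3 - 4*a^2 - 2*a + 3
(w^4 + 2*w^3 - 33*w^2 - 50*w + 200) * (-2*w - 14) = -2*w^5 - 18*w^4 + 38*w^3 + 562*w^2 + 300*w - 2800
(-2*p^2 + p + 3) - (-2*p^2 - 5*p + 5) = 6*p - 2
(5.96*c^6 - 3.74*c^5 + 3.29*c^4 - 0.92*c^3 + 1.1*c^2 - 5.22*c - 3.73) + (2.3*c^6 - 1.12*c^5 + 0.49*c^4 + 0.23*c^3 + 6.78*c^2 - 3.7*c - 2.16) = 8.26*c^6 - 4.86*c^5 + 3.78*c^4 - 0.69*c^3 + 7.88*c^2 - 8.92*c - 5.89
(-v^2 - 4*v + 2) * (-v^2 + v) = v^4 + 3*v^3 - 6*v^2 + 2*v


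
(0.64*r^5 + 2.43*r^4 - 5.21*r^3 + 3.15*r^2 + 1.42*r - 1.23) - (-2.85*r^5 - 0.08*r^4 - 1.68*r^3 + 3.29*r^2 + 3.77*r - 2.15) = 3.49*r^5 + 2.51*r^4 - 3.53*r^3 - 0.14*r^2 - 2.35*r + 0.92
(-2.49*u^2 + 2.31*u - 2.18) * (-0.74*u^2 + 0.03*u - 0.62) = 1.8426*u^4 - 1.7841*u^3 + 3.2263*u^2 - 1.4976*u + 1.3516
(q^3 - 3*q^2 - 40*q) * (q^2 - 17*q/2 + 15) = q^5 - 23*q^4/2 + q^3/2 + 295*q^2 - 600*q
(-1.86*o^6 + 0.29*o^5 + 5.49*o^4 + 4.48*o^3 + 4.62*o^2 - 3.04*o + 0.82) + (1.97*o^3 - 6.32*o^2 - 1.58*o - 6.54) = -1.86*o^6 + 0.29*o^5 + 5.49*o^4 + 6.45*o^3 - 1.7*o^2 - 4.62*o - 5.72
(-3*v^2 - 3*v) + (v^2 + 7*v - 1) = -2*v^2 + 4*v - 1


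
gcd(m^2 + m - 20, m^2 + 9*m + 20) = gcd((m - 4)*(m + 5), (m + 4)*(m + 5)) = m + 5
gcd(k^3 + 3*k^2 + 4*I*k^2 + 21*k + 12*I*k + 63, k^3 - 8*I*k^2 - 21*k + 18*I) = k - 3*I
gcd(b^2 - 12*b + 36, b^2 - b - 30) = b - 6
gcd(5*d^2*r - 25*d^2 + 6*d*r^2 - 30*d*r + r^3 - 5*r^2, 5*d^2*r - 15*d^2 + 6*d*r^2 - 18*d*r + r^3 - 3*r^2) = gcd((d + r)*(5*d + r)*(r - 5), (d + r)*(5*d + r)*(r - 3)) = 5*d^2 + 6*d*r + r^2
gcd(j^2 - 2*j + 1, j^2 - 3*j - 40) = 1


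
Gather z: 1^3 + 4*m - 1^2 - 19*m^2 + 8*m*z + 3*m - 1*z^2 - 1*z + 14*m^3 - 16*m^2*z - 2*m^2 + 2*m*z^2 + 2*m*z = 14*m^3 - 21*m^2 + 7*m + z^2*(2*m - 1) + z*(-16*m^2 + 10*m - 1)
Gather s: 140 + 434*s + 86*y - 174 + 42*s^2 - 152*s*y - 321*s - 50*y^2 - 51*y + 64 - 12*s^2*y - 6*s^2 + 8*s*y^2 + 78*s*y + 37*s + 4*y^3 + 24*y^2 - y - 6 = s^2*(36 - 12*y) + s*(8*y^2 - 74*y + 150) + 4*y^3 - 26*y^2 + 34*y + 24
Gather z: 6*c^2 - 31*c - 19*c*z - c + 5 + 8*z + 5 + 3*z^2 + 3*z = 6*c^2 - 32*c + 3*z^2 + z*(11 - 19*c) + 10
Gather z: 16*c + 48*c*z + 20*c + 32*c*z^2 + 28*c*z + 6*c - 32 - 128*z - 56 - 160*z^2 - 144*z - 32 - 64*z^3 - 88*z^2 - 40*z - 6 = 42*c - 64*z^3 + z^2*(32*c - 248) + z*(76*c - 312) - 126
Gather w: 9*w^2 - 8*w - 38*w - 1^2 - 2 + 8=9*w^2 - 46*w + 5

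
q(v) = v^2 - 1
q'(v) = 2*v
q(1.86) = 2.46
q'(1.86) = 3.72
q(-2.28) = 4.20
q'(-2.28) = -4.56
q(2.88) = 7.29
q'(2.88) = 5.76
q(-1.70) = 1.89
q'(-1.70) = -3.40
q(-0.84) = -0.29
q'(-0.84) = -1.68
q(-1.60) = 1.56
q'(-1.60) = -3.20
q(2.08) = 3.33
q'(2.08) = 4.16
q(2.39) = 4.71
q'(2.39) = 4.78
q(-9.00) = 80.00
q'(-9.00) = -18.00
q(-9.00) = 80.00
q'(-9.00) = -18.00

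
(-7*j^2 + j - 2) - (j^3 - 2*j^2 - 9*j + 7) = -j^3 - 5*j^2 + 10*j - 9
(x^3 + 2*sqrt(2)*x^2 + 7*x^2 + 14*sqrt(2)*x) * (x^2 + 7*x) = x^5 + 2*sqrt(2)*x^4 + 14*x^4 + 28*sqrt(2)*x^3 + 49*x^3 + 98*sqrt(2)*x^2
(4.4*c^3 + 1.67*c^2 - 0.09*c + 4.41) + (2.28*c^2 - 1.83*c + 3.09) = 4.4*c^3 + 3.95*c^2 - 1.92*c + 7.5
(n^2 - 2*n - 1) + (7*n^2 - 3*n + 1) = 8*n^2 - 5*n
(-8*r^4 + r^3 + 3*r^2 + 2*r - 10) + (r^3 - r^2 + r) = -8*r^4 + 2*r^3 + 2*r^2 + 3*r - 10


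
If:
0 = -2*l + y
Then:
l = y/2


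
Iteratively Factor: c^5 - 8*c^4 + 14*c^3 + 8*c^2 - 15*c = (c - 1)*(c^4 - 7*c^3 + 7*c^2 + 15*c) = c*(c - 1)*(c^3 - 7*c^2 + 7*c + 15) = c*(c - 3)*(c - 1)*(c^2 - 4*c - 5) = c*(c - 5)*(c - 3)*(c - 1)*(c + 1)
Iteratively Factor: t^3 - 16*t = (t)*(t^2 - 16) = t*(t - 4)*(t + 4)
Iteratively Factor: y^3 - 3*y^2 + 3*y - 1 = (y - 1)*(y^2 - 2*y + 1) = (y - 1)^2*(y - 1)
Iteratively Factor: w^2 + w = (w)*(w + 1)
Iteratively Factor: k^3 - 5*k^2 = (k)*(k^2 - 5*k) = k^2*(k - 5)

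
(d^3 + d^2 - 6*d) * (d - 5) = d^4 - 4*d^3 - 11*d^2 + 30*d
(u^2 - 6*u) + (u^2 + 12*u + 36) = 2*u^2 + 6*u + 36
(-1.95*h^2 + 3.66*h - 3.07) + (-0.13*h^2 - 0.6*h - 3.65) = -2.08*h^2 + 3.06*h - 6.72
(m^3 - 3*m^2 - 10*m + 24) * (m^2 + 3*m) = m^5 - 19*m^3 - 6*m^2 + 72*m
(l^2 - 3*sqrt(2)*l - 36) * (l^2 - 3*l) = l^4 - 3*sqrt(2)*l^3 - 3*l^3 - 36*l^2 + 9*sqrt(2)*l^2 + 108*l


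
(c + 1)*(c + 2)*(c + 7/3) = c^3 + 16*c^2/3 + 9*c + 14/3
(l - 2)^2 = l^2 - 4*l + 4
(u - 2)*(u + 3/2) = u^2 - u/2 - 3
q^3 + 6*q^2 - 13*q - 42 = (q - 3)*(q + 2)*(q + 7)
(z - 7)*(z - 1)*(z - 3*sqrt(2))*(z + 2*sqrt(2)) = z^4 - 8*z^3 - sqrt(2)*z^3 - 5*z^2 + 8*sqrt(2)*z^2 - 7*sqrt(2)*z + 96*z - 84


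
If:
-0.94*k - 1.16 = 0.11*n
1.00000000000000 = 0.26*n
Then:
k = -1.68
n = 3.85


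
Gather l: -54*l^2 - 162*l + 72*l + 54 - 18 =-54*l^2 - 90*l + 36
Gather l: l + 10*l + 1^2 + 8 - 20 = 11*l - 11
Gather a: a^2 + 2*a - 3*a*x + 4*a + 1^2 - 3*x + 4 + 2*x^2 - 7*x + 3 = a^2 + a*(6 - 3*x) + 2*x^2 - 10*x + 8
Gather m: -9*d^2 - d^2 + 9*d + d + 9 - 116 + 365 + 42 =-10*d^2 + 10*d + 300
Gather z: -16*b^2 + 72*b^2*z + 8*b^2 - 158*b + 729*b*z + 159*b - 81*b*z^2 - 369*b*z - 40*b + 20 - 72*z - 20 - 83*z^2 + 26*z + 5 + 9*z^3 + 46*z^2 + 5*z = -8*b^2 - 39*b + 9*z^3 + z^2*(-81*b - 37) + z*(72*b^2 + 360*b - 41) + 5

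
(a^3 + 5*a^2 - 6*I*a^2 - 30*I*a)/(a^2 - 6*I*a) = a + 5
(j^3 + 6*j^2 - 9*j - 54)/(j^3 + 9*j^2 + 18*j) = (j - 3)/j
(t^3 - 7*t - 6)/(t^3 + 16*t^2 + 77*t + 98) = (t^2 - 2*t - 3)/(t^2 + 14*t + 49)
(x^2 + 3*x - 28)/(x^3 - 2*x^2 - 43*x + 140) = 1/(x - 5)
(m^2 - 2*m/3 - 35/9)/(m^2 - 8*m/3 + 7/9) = (3*m + 5)/(3*m - 1)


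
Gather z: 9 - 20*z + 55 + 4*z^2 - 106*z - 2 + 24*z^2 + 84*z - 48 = 28*z^2 - 42*z + 14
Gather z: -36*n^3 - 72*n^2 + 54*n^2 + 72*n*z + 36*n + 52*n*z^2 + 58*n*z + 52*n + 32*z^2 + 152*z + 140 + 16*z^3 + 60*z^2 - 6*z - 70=-36*n^3 - 18*n^2 + 88*n + 16*z^3 + z^2*(52*n + 92) + z*(130*n + 146) + 70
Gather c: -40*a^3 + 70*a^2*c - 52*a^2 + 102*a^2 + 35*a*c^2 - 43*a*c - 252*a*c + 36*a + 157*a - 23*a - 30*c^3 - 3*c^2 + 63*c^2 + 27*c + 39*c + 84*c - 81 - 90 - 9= -40*a^3 + 50*a^2 + 170*a - 30*c^3 + c^2*(35*a + 60) + c*(70*a^2 - 295*a + 150) - 180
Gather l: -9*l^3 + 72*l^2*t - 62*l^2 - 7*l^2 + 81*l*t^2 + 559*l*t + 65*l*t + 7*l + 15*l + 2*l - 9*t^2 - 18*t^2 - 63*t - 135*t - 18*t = -9*l^3 + l^2*(72*t - 69) + l*(81*t^2 + 624*t + 24) - 27*t^2 - 216*t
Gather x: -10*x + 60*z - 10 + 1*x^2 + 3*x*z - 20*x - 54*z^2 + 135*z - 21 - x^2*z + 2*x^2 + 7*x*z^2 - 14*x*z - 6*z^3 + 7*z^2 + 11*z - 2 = x^2*(3 - z) + x*(7*z^2 - 11*z - 30) - 6*z^3 - 47*z^2 + 206*z - 33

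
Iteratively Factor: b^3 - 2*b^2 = (b - 2)*(b^2) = b*(b - 2)*(b)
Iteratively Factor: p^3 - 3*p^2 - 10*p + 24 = (p - 2)*(p^2 - p - 12) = (p - 2)*(p + 3)*(p - 4)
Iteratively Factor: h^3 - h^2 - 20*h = (h + 4)*(h^2 - 5*h) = h*(h + 4)*(h - 5)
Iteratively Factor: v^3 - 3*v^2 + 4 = (v - 2)*(v^2 - v - 2) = (v - 2)^2*(v + 1)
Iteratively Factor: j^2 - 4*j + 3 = (j - 1)*(j - 3)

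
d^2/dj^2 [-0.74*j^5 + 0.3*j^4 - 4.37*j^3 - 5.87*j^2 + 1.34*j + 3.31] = -14.8*j^3 + 3.6*j^2 - 26.22*j - 11.74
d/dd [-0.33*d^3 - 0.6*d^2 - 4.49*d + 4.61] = -0.99*d^2 - 1.2*d - 4.49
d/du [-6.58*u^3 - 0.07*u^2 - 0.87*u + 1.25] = -19.74*u^2 - 0.14*u - 0.87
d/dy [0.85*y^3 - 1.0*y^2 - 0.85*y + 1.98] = 2.55*y^2 - 2.0*y - 0.85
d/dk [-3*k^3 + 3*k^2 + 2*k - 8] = -9*k^2 + 6*k + 2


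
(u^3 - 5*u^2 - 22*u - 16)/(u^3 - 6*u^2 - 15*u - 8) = (u + 2)/(u + 1)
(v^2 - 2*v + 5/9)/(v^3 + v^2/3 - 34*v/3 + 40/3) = (v - 1/3)/(v^2 + 2*v - 8)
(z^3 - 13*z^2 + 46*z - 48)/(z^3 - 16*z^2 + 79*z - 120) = (z - 2)/(z - 5)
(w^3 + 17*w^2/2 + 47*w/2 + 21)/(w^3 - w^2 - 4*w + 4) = (2*w^2 + 13*w + 21)/(2*(w^2 - 3*w + 2))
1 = 1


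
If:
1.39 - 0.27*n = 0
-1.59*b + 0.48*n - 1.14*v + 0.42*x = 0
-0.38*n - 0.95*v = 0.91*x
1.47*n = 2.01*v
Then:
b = -2.75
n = 5.15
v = 3.77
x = -6.08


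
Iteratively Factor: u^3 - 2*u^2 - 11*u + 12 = (u - 1)*(u^2 - u - 12) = (u - 4)*(u - 1)*(u + 3)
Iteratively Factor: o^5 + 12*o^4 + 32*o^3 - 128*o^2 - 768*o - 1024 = (o - 4)*(o^4 + 16*o^3 + 96*o^2 + 256*o + 256) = (o - 4)*(o + 4)*(o^3 + 12*o^2 + 48*o + 64) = (o - 4)*(o + 4)^2*(o^2 + 8*o + 16) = (o - 4)*(o + 4)^3*(o + 4)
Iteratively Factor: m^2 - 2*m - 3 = (m + 1)*(m - 3)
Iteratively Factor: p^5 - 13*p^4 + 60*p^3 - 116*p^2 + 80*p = (p - 2)*(p^4 - 11*p^3 + 38*p^2 - 40*p) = p*(p - 2)*(p^3 - 11*p^2 + 38*p - 40) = p*(p - 5)*(p - 2)*(p^2 - 6*p + 8) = p*(p - 5)*(p - 4)*(p - 2)*(p - 2)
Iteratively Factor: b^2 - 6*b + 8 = (b - 4)*(b - 2)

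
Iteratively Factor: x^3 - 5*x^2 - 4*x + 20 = (x - 2)*(x^2 - 3*x - 10) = (x - 5)*(x - 2)*(x + 2)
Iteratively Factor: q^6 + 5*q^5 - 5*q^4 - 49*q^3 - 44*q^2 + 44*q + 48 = (q + 2)*(q^5 + 3*q^4 - 11*q^3 - 27*q^2 + 10*q + 24) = (q + 2)^2*(q^4 + q^3 - 13*q^2 - q + 12) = (q - 1)*(q + 2)^2*(q^3 + 2*q^2 - 11*q - 12) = (q - 1)*(q + 2)^2*(q + 4)*(q^2 - 2*q - 3) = (q - 1)*(q + 1)*(q + 2)^2*(q + 4)*(q - 3)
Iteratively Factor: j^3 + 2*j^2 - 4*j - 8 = (j + 2)*(j^2 - 4) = (j - 2)*(j + 2)*(j + 2)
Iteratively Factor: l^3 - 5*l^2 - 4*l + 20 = (l + 2)*(l^2 - 7*l + 10) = (l - 5)*(l + 2)*(l - 2)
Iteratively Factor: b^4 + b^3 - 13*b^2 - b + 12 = (b + 4)*(b^3 - 3*b^2 - b + 3) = (b + 1)*(b + 4)*(b^2 - 4*b + 3) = (b - 3)*(b + 1)*(b + 4)*(b - 1)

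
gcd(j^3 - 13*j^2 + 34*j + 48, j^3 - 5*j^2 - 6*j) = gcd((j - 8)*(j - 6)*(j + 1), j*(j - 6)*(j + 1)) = j^2 - 5*j - 6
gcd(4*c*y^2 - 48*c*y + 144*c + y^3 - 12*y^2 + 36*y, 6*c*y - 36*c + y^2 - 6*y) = y - 6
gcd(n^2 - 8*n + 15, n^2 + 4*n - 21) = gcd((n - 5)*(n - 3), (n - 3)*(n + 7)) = n - 3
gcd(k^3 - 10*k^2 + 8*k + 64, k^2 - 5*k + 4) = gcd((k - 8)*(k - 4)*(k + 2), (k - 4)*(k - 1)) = k - 4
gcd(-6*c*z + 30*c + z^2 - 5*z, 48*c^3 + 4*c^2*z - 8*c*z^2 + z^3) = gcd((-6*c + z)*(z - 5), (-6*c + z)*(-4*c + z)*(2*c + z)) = -6*c + z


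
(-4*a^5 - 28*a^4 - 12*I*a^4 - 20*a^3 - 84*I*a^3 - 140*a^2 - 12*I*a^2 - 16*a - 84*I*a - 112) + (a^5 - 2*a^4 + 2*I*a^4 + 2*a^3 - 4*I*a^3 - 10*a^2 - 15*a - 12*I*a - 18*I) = -3*a^5 - 30*a^4 - 10*I*a^4 - 18*a^3 - 88*I*a^3 - 150*a^2 - 12*I*a^2 - 31*a - 96*I*a - 112 - 18*I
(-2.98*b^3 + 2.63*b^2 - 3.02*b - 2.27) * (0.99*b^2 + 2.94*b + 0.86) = -2.9502*b^5 - 6.1575*b^4 + 2.1796*b^3 - 8.8643*b^2 - 9.271*b - 1.9522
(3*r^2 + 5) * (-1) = -3*r^2 - 5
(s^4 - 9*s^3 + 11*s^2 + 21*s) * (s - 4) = s^5 - 13*s^4 + 47*s^3 - 23*s^2 - 84*s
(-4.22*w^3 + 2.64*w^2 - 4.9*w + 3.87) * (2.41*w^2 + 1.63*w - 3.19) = -10.1702*w^5 - 0.516199999999998*w^4 + 5.956*w^3 - 7.0819*w^2 + 21.9391*w - 12.3453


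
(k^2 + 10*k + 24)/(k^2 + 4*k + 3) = (k^2 + 10*k + 24)/(k^2 + 4*k + 3)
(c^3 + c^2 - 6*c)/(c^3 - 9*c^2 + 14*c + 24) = c*(c^2 + c - 6)/(c^3 - 9*c^2 + 14*c + 24)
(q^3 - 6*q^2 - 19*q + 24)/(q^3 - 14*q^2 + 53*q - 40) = (q + 3)/(q - 5)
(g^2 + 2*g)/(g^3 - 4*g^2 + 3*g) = (g + 2)/(g^2 - 4*g + 3)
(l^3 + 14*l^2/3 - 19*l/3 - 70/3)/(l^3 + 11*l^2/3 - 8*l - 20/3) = (3*l^2 - l - 14)/(3*l^2 - 4*l - 4)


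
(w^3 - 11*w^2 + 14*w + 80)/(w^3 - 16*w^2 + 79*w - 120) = (w + 2)/(w - 3)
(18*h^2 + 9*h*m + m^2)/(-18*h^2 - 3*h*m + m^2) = (-6*h - m)/(6*h - m)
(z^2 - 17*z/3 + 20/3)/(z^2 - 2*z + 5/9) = 3*(z - 4)/(3*z - 1)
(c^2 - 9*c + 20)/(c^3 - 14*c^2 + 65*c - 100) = 1/(c - 5)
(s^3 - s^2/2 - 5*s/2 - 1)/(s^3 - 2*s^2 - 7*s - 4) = (s^2 - 3*s/2 - 1)/(s^2 - 3*s - 4)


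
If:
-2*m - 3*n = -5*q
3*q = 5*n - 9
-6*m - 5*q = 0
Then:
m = -135/146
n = 180/73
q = 81/73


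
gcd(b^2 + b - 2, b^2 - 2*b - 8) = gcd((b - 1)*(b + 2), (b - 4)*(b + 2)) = b + 2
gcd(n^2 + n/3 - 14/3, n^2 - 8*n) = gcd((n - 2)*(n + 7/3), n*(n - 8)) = 1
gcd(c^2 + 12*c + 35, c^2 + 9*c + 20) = c + 5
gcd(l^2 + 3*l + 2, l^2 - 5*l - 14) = l + 2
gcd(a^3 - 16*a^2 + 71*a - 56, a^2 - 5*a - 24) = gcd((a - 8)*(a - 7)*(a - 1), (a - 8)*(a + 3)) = a - 8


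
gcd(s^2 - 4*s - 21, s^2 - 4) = 1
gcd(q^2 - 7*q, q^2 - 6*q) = q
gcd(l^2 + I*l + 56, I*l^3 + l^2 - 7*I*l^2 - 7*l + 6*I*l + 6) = 1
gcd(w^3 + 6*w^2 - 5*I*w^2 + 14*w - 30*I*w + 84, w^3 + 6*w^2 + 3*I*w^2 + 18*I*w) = w + 6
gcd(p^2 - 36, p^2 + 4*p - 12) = p + 6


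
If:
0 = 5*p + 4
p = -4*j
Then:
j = 1/5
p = -4/5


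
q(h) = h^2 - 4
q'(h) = 2*h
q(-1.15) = -2.68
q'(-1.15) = -2.30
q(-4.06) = 12.48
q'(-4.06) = -8.12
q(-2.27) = 1.15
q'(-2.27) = -4.54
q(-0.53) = -3.72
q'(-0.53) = -1.06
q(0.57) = -3.68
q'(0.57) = 1.14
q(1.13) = -2.72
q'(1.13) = 2.26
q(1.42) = -1.98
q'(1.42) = 2.84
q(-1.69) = -1.14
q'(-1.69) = -3.38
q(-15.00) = 221.00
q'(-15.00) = -30.00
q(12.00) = 140.00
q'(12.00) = 24.00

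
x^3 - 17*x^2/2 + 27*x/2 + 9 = (x - 6)*(x - 3)*(x + 1/2)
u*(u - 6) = u^2 - 6*u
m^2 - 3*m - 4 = (m - 4)*(m + 1)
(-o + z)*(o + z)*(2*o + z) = -2*o^3 - o^2*z + 2*o*z^2 + z^3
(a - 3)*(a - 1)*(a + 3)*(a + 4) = a^4 + 3*a^3 - 13*a^2 - 27*a + 36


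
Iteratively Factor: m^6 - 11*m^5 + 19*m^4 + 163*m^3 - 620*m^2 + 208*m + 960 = (m - 3)*(m^5 - 8*m^4 - 5*m^3 + 148*m^2 - 176*m - 320) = (m - 4)*(m - 3)*(m^4 - 4*m^3 - 21*m^2 + 64*m + 80) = (m - 4)*(m - 3)*(m + 1)*(m^3 - 5*m^2 - 16*m + 80) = (m - 4)^2*(m - 3)*(m + 1)*(m^2 - m - 20) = (m - 4)^2*(m - 3)*(m + 1)*(m + 4)*(m - 5)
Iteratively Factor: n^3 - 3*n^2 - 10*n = (n + 2)*(n^2 - 5*n) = (n - 5)*(n + 2)*(n)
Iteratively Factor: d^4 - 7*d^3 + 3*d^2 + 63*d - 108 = (d - 4)*(d^3 - 3*d^2 - 9*d + 27) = (d - 4)*(d + 3)*(d^2 - 6*d + 9) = (d - 4)*(d - 3)*(d + 3)*(d - 3)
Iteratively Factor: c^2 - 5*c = (c)*(c - 5)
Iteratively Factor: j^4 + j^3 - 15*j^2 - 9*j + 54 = (j - 3)*(j^3 + 4*j^2 - 3*j - 18) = (j - 3)*(j - 2)*(j^2 + 6*j + 9) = (j - 3)*(j - 2)*(j + 3)*(j + 3)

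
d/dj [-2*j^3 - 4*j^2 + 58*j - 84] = -6*j^2 - 8*j + 58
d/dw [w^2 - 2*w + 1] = 2*w - 2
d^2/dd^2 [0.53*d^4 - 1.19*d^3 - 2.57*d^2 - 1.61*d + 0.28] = 6.36*d^2 - 7.14*d - 5.14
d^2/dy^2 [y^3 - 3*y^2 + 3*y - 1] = 6*y - 6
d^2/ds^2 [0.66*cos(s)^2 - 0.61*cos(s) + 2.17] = 0.61*cos(s) - 1.32*cos(2*s)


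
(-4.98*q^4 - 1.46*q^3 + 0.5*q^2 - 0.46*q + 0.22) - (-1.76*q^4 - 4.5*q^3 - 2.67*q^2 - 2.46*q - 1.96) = -3.22*q^4 + 3.04*q^3 + 3.17*q^2 + 2.0*q + 2.18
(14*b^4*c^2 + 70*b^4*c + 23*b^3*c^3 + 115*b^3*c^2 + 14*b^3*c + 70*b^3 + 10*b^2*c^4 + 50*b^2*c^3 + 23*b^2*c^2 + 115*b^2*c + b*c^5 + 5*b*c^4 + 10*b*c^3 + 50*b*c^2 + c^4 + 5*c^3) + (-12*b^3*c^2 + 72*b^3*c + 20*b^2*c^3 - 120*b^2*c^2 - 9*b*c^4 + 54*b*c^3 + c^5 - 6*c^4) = 14*b^4*c^2 + 70*b^4*c + 23*b^3*c^3 + 103*b^3*c^2 + 86*b^3*c + 70*b^3 + 10*b^2*c^4 + 70*b^2*c^3 - 97*b^2*c^2 + 115*b^2*c + b*c^5 - 4*b*c^4 + 64*b*c^3 + 50*b*c^2 + c^5 - 5*c^4 + 5*c^3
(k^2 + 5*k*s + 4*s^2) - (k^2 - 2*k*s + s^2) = 7*k*s + 3*s^2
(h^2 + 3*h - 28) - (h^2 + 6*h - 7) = -3*h - 21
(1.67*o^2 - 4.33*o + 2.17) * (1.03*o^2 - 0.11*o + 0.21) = 1.7201*o^4 - 4.6436*o^3 + 3.0621*o^2 - 1.148*o + 0.4557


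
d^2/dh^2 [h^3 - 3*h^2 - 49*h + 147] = 6*h - 6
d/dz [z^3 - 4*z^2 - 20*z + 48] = 3*z^2 - 8*z - 20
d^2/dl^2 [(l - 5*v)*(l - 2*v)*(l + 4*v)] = 6*l - 6*v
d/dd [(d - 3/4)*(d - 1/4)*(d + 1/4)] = 3*d^2 - 3*d/2 - 1/16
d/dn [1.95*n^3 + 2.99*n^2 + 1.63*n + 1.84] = 5.85*n^2 + 5.98*n + 1.63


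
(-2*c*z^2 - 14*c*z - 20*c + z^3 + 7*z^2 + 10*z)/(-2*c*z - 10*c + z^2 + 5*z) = z + 2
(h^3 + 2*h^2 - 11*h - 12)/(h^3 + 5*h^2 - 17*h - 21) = (h + 4)/(h + 7)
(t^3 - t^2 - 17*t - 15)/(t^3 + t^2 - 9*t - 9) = (t - 5)/(t - 3)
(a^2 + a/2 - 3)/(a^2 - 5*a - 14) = (a - 3/2)/(a - 7)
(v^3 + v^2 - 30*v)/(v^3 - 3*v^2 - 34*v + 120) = v/(v - 4)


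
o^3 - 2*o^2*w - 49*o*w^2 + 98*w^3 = (o - 7*w)*(o - 2*w)*(o + 7*w)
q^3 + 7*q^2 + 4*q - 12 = (q - 1)*(q + 2)*(q + 6)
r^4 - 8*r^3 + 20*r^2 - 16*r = r*(r - 4)*(r - 2)^2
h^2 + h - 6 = (h - 2)*(h + 3)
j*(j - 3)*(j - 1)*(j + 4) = j^4 - 13*j^2 + 12*j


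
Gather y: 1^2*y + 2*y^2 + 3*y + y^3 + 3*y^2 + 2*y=y^3 + 5*y^2 + 6*y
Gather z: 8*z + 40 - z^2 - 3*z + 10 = -z^2 + 5*z + 50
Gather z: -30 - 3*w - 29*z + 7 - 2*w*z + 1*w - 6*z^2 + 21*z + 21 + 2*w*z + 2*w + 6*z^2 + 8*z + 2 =0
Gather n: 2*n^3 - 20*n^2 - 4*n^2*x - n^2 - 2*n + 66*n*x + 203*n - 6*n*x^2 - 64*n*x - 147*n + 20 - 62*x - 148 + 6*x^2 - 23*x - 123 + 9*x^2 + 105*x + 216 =2*n^3 + n^2*(-4*x - 21) + n*(-6*x^2 + 2*x + 54) + 15*x^2 + 20*x - 35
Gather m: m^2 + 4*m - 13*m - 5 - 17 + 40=m^2 - 9*m + 18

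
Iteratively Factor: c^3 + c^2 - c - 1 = (c - 1)*(c^2 + 2*c + 1) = (c - 1)*(c + 1)*(c + 1)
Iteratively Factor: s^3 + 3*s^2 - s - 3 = (s + 1)*(s^2 + 2*s - 3) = (s + 1)*(s + 3)*(s - 1)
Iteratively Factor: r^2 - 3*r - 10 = (r + 2)*(r - 5)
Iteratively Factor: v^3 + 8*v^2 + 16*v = (v + 4)*(v^2 + 4*v) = v*(v + 4)*(v + 4)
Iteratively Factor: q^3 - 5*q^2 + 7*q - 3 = (q - 1)*(q^2 - 4*q + 3) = (q - 1)^2*(q - 3)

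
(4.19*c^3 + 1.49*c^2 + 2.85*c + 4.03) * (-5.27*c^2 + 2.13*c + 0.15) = -22.0813*c^5 + 1.0724*c^4 - 11.2173*c^3 - 14.9441*c^2 + 9.0114*c + 0.6045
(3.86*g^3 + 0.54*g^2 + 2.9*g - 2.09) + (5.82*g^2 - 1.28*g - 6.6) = 3.86*g^3 + 6.36*g^2 + 1.62*g - 8.69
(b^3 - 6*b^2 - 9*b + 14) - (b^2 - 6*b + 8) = b^3 - 7*b^2 - 3*b + 6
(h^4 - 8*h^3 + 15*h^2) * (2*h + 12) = 2*h^5 - 4*h^4 - 66*h^3 + 180*h^2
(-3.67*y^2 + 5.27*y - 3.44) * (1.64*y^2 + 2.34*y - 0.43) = -6.0188*y^4 + 0.0549999999999997*y^3 + 8.2683*y^2 - 10.3157*y + 1.4792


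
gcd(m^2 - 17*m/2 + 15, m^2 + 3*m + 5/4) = 1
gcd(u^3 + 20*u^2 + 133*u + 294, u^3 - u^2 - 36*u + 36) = u + 6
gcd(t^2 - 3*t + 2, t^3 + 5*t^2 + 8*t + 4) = 1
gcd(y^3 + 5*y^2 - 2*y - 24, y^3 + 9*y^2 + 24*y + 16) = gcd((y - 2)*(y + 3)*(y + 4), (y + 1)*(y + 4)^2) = y + 4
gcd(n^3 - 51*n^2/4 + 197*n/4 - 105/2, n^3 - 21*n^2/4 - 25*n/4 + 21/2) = n - 6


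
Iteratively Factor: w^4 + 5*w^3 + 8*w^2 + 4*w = (w)*(w^3 + 5*w^2 + 8*w + 4) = w*(w + 2)*(w^2 + 3*w + 2) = w*(w + 1)*(w + 2)*(w + 2)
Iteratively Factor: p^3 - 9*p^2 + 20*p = (p - 4)*(p^2 - 5*p) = p*(p - 4)*(p - 5)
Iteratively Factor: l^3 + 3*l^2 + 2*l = (l + 1)*(l^2 + 2*l) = l*(l + 1)*(l + 2)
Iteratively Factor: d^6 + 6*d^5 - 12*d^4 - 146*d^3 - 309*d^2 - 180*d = (d + 3)*(d^5 + 3*d^4 - 21*d^3 - 83*d^2 - 60*d) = (d + 3)*(d + 4)*(d^4 - d^3 - 17*d^2 - 15*d) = (d + 1)*(d + 3)*(d + 4)*(d^3 - 2*d^2 - 15*d) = (d + 1)*(d + 3)^2*(d + 4)*(d^2 - 5*d) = (d - 5)*(d + 1)*(d + 3)^2*(d + 4)*(d)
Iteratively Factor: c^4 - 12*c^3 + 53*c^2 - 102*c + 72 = (c - 3)*(c^3 - 9*c^2 + 26*c - 24) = (c - 3)^2*(c^2 - 6*c + 8) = (c - 3)^2*(c - 2)*(c - 4)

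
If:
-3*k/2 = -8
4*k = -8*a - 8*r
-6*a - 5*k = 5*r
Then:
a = -40/3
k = 16/3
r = 32/3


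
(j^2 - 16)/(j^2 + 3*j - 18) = (j^2 - 16)/(j^2 + 3*j - 18)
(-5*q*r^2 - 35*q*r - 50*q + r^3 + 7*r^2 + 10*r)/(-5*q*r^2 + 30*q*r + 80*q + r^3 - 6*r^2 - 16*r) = (r + 5)/(r - 8)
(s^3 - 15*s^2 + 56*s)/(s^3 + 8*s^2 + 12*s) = (s^2 - 15*s + 56)/(s^2 + 8*s + 12)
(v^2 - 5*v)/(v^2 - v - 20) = v/(v + 4)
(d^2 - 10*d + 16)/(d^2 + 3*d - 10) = (d - 8)/(d + 5)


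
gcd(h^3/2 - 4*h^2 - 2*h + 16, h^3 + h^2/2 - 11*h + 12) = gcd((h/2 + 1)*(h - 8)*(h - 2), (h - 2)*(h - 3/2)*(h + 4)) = h - 2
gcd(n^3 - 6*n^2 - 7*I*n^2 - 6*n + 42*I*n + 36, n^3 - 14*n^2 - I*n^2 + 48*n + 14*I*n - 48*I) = n^2 + n*(-6 - I) + 6*I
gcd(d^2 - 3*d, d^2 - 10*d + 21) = d - 3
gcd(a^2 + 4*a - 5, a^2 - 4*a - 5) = 1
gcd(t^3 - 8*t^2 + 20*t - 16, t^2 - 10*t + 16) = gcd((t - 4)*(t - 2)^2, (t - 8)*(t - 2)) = t - 2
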